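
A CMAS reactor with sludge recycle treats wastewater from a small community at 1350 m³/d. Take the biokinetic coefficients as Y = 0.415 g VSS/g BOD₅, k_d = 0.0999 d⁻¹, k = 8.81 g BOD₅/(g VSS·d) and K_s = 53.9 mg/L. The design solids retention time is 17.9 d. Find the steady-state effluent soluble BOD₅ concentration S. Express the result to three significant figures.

S ≈ 2.40 mg/L

From the Monod/SRT balance for a CMAS, S = K_s·(1+k_d θ_c)/[θ_c·(Y k − k_d) − 1] = 53.9 × (1 + 0.0999 × 17.9) / [17.9 × (0.415 × 8.81 − 0.0999) − 1] = 150.3 / 62.66 = 2.399 mg/L.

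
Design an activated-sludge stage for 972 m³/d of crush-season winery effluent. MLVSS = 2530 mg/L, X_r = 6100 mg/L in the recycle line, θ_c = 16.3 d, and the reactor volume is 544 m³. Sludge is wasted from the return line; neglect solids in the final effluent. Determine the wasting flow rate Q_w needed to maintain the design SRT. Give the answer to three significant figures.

Q_w ≈ 13.8 m³/d

θ_c = V·X/(Q_w·X_r) when wasting from the recycle, so Q_w = V·X/(θ_c·X_r) = 544.0 × 2530 / (16.3 × 6100) = 13.84 m³/d.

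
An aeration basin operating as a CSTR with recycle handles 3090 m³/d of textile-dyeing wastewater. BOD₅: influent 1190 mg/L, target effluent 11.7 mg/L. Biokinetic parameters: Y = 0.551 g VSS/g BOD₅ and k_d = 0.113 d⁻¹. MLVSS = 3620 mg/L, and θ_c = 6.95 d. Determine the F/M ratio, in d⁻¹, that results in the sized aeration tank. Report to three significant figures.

F/M ≈ 0.471 d⁻¹

From the SRT design equation V = Y Q (S₀−S) θ_c / [X (1 + k_d θ_c)] = 0.551 × 3090 × (1190 − 11.7) × 6.95 / [3620 × (1 + 0.113 × 6.95)] = 1.39×10^7 / 6463 = 2157 m³.
F/M = Q·S₀ / (V·X) = 3090 × 1190 / (2157 × 3620) = 0.4708 g BOD₅·(g VSS·d)⁻¹.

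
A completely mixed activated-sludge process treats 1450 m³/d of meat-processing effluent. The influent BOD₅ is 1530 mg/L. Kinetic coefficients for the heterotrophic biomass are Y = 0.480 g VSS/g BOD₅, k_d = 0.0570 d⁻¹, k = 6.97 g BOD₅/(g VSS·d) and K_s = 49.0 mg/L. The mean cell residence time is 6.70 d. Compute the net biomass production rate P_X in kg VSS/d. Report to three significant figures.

Effluent substrate depends only on kinetics and SRT: S = K_s(1 + k_d θ_c) / [θ_c(Yk − k_d) − 1] = 49.0 × (1 + 0.0570 × 6.70) / [6.70 × (0.480 × 6.97 − 0.0570) − 1] = 67.71 / 21.03 = 3.219 mg/L.
Y_obs = Y / (1 + k_d θ_c) = 0.480 / (1 + 0.0570 × 6.70) = 0.480 / 1.382 = 0.3473.
Mass of BOD₅ removed per day: Q(S₀ − S) = 1450 × 1527 g/m³ = 2214 kg/d.
So the net sludge growth is P_X = 0.3473 × 2214 = 769.0 kg VSS/d.

P_X ≈ 769 kg VSS/d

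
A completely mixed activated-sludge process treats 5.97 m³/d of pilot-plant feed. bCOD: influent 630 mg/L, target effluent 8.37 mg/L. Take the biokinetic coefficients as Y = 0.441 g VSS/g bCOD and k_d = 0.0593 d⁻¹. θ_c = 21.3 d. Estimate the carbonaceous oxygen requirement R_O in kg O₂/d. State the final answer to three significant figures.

R_O ≈ 2.68 kg O₂/d

The observed yield is Y_obs = Y/(1 + k_d·θ_c) = 0.441 / (1 + 0.0593 × 21.3) = 0.441 / 2.263 = 0.1949 g VSS per g bCOD removed.
Mass of bCOD removed per day: Q(S₀ − S) = 5.97 × 621.6 g/m³ = 3.711 kg/d.
P_X = Y_obs·Q·(S₀ − S) = 0.1949 × 3.711 = 0.7232 kg VSS/d.
R_O = Q·ΔS − 1.42 P_X = 3.711 − 1.027 = 2.684 kg O₂/d.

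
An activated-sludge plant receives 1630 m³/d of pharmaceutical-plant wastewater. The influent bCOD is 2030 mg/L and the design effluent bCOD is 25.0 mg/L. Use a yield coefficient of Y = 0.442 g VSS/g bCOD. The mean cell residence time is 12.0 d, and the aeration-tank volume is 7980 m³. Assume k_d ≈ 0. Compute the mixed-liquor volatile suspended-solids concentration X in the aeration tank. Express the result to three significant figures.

From V·X = Y·Q·(S₀ − S)·θ_c (decay neglected): X = 0.442 × 1630 × (2030 − 25.0) × 12.0 / 7980 = 2172 mg/L.

X ≈ 2170 mg/L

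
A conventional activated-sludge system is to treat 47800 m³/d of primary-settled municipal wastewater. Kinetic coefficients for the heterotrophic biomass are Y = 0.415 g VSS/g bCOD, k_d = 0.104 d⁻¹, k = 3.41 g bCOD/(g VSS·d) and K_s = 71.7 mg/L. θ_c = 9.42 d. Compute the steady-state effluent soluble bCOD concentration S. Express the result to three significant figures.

From the Monod/SRT balance for a CMAS, S = K_s·(1+k_d θ_c)/[θ_c·(Y k − k_d) − 1] = 71.7 × (1 + 0.104 × 9.42) / [9.42 × (0.415 × 3.41 − 0.104) − 1] = 141.9 / 11.35 = 12.50 mg/L.

S ≈ 12.5 mg/L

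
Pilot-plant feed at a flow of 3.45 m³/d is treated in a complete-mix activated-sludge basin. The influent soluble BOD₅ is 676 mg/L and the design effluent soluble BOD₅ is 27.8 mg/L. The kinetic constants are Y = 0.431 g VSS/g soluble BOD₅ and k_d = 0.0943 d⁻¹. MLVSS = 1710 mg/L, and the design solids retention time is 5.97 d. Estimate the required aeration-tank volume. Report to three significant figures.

Rearranging the biomass balance for a CMAS with decay, V = Y·Q·ΔS·θ_c / [X·(1+k_d θ_c)] = 0.431 × 3.45 × (676 − 27.8) × 5.97 / [1710 × (1 + 0.0943 × 5.97)] = 5.75×10^3 / 2673 = 2.153 m³.

V ≈ 2.15 m³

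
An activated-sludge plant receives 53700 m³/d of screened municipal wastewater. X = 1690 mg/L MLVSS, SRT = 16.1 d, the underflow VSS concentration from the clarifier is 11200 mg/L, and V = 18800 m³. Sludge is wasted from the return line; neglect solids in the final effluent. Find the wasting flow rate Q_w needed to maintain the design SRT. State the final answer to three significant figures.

Q_w ≈ 176 m³/d

θ_c = V·X/(Q_w·X_r) when wasting from the recycle, so Q_w = V·X/(θ_c·X_r) = 18800 × 1690 / (16.1 × 11200) = 176.2 m³/d.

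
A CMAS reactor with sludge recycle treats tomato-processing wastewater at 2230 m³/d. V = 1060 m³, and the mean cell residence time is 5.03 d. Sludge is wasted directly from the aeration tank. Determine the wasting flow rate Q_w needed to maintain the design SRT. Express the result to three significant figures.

Q_w ≈ 211 m³/d

With mixed-liquor wasting, θ_c = V/Q_w, so Q_w = V/θ_c = 1060/5.03 = 210.7 m³/d.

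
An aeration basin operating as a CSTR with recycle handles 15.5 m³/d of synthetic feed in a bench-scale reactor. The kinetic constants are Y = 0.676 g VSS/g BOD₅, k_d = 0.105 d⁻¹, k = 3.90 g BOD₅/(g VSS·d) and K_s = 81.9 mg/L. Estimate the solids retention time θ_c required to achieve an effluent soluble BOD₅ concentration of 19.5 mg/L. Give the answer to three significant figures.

θ_c ≈ 2.49 d

From 1/θ_c = Y·k·S/(K_s + S) − k_d: Y·k·S/(K_s+S) = 0.676 × 3.90 × 19.5 / (81.9 + 19.5) = 0.5070 d⁻¹.
θ_c = 1/(μ − k_d) = 1/(0.5070 − 0.105) = 1/0.4020 = 2.488 d.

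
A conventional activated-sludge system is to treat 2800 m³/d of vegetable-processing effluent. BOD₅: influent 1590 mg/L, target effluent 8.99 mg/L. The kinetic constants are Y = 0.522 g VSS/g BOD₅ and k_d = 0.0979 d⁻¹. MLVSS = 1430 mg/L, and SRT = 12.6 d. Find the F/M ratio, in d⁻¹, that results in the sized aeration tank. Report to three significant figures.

F/M ≈ 0.342 d⁻¹

Rearranging the biomass balance for a CMAS with decay, V = Y·Q·ΔS·θ_c / [X·(1+k_d θ_c)] = 0.522 × 2800 × (1590 − 8.99) × 12.6 / [1430 × (1 + 0.0979 × 12.6)] = 2.91×10^7 / 3194 = 9116 m³.
Food-to-microorganism ratio F/M = Q S₀ / (V X) = 2800 × 1590 / (9116 × 1430) = 0.3415 d⁻¹.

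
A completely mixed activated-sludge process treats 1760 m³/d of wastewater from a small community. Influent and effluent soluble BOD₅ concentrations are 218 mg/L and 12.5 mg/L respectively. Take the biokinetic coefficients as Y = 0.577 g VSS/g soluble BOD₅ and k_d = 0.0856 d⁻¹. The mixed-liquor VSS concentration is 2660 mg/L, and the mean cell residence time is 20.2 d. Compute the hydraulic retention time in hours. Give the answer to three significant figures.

Rearranging the biomass balance for a CMAS with decay, V = Y·Q·ΔS·θ_c / [X·(1+k_d θ_c)] = 0.577 × 1760 × (218 − 12.5) × 20.2 / [2660 × (1 + 0.0856 × 20.2)] = 4.22×10^6 / 7259 = 580.7 m³.
τ = V/Q = 580.7/1760 = 0.3299 d, or 7.919 h.

τ ≈ 7.92 h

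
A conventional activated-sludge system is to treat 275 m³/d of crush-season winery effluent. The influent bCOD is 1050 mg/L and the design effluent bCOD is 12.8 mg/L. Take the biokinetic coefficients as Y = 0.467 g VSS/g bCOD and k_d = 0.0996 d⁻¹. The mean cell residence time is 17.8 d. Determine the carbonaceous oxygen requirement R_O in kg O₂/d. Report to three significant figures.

R_O ≈ 217 kg O₂/d

Observed yield with endogenous decay: Y_obs = Y / (1 + k_d·θ_c) = 0.467 / (1 + 0.0996 × 17.8) = 0.467 / 2.773 = 0.1684 g VSS/g bCOD.
Q·(S₀ − S) = 275 × (1050 − 12.8) × 10⁻³ = 285.2 kg/d removed.
Net sludge production P_X = 0.1684 × 285.2 = 48.04 kg VSS/d.
R_O = Q·ΔS − 1.42 P_X = 285.2 − 68.21 = 217.0 kg O₂/d.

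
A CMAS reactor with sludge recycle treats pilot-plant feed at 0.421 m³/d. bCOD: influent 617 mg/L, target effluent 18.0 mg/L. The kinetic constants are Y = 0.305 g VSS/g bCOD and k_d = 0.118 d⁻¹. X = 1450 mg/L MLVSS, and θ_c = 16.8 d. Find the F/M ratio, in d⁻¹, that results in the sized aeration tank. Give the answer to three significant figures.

F/M ≈ 0.600 d⁻¹

Steady-state biomass mass balance: V·X·(1 + k_d·θ_c) = Y·Q·(S₀ − S)·θ_c, so V = 0.305 × 0.421 × (617 − 18.0) × 16.8 / [1450 × (1 + 0.118 × 16.8)] = 1.29×10^3 / 4324 = 0.2988 m³.
F/M = Q·S₀ / (V·X) = 0.421 × 617 / (0.2988 × 1450) = 0.5995 g bCOD·(g VSS·d)⁻¹.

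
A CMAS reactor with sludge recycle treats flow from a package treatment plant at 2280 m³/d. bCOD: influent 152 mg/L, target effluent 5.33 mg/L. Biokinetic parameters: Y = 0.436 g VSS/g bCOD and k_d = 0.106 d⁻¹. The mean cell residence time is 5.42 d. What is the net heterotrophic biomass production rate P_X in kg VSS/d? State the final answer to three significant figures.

The observed yield is Y_obs = Y/(1 + k_d·θ_c) = 0.436 / (1 + 0.106 × 5.42) = 0.436 / 1.575 = 0.2769 g VSS per g bCOD removed.
ΔS = 152 − 5.33 = 146.7 mg/L, so the substrate removal rate is 2280 × 146.7/1000 = 334.4 kg bCOD/d.
Net biomass production P_X = Y_obs × Q·(S₀ − S) = 0.2769 × 334.4 = 92.60 kg VSS/d.

P_X ≈ 92.6 kg VSS/d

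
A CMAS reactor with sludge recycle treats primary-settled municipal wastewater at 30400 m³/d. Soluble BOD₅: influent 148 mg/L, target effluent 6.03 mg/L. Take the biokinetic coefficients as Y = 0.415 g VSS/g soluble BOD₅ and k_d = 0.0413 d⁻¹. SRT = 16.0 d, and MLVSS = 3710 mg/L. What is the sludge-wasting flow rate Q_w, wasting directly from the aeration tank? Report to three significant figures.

Rearranging the biomass balance for a CMAS with decay, V = Y·Q·ΔS·θ_c / [X·(1+k_d θ_c)] = 0.415 × 30400 × (148 − 6.03) × 16.0 / [3710 × (1 + 0.0413 × 16.0)] = 2.87×10^7 / 6162 = 4651 m³.
With mixed-liquor wasting, θ_c = V/Q_w, so Q_w = V/θ_c = 4651/16.0 = 290.7 m³/d.

Q_w ≈ 291 m³/d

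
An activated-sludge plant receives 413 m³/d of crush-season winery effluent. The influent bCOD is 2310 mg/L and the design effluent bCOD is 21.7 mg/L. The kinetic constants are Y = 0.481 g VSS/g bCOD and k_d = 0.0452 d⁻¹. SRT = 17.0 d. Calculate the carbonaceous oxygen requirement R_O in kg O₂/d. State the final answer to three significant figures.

The observed yield is Y_obs = Y/(1 + k_d·θ_c) = 0.481 / (1 + 0.0452 × 17.0) = 0.481 / 1.768 = 0.2720 g VSS per g bCOD removed.
Mass of bCOD removed per day: Q(S₀ − S) = 413 × 2288 g/m³ = 945.1 kg/d.
P_X = Y_obs·Q·(S₀ − S) = 0.2720 × 945.1 = 257.1 kg VSS/d.
Carbonaceous O₂ demand = substrate oxidised − cell-mass equivalent = 945.1 − 1.42 × 257.1 = 580.0 kg O₂/d.

R_O ≈ 580 kg O₂/d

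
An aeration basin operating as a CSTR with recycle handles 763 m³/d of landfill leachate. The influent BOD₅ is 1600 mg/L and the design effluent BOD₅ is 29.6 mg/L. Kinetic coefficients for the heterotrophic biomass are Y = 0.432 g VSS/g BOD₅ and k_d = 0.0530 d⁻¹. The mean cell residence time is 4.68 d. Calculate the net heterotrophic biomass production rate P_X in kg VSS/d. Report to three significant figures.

Y_obs = Y / (1 + k_d θ_c) = 0.432 / (1 + 0.0530 × 4.68) = 0.432 / 1.248 = 0.3461.
Mass of BOD₅ removed per day: Q(S₀ − S) = 763 × 1570 g/m³ = 1198 kg/d.
Biomass produced: P_X = Y_obs·Q·ΔS = 0.3461 × 1198 ≈ 414.8 kg VSS/d.

P_X ≈ 415 kg VSS/d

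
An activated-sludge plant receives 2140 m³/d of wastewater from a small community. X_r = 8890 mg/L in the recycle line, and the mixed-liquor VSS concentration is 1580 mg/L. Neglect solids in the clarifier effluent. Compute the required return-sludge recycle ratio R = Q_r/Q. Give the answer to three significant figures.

Mass balance around the secondary clarifier (neglecting effluent solids): R = X / (X_r − X) = 1580 / (8890 − 1580) = 0.2161.

R ≈ 0.216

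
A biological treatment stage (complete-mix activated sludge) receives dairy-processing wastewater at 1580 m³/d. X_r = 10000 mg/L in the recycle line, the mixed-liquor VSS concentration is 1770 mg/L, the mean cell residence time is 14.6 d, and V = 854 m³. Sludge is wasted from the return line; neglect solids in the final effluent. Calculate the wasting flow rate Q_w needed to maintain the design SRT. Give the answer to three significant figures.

Q_w ≈ 10.4 m³/d

Q_w = (V·X)/(θ_c X_r) = 854.0 × 1770 / (14.6 × 10000) = 10.35 m³/d.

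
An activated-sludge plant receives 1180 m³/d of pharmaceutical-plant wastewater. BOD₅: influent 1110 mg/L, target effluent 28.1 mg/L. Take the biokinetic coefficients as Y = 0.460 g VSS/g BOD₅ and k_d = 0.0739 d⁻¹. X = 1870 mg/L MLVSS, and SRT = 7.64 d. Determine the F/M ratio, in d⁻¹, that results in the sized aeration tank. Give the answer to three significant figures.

Steady-state biomass mass balance: V·X·(1 + k_d·θ_c) = Y·Q·(S₀ − S)·θ_c, so V = 0.460 × 1180 × (1110 − 28.1) × 7.64 / [1870 × (1 + 0.0739 × 7.64)] = 4.49×10^6 / 2926 = 1533 m³.
F/M = Q·S₀ / (V·X) = 1180 × 1110 / (1533 × 1870) = 0.4568 g BOD₅·(g VSS·d)⁻¹.

F/M ≈ 0.457 d⁻¹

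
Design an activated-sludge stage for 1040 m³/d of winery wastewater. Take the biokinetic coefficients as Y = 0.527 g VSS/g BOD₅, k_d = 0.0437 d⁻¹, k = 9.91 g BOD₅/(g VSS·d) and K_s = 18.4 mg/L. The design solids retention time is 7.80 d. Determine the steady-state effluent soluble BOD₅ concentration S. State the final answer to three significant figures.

Effluent substrate depends only on kinetics and SRT: S = K_s(1 + k_d θ_c) / [θ_c(Yk − k_d) − 1] = 18.4 × (1 + 0.0437 × 7.80) / [7.80 × (0.527 × 9.91 − 0.0437) − 1] = 24.67 / 39.40 = 0.6263 mg/L.

S ≈ 0.626 mg/L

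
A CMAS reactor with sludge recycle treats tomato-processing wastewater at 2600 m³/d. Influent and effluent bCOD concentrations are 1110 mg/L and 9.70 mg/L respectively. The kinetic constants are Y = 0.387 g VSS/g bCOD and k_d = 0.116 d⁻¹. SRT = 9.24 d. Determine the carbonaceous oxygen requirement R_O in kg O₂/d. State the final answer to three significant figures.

R_O ≈ 2100 kg O₂/d

Correct the yield for decay: Y_obs = Y/(1 + k_d θ_c) = 0.387 / (1 + 0.116 × 9.24) = 0.387 / 2.072 = 0.1868.
Substrate removed = Q·(S₀ − S) = 2600 m³/d × (1110 − 9.70) g/m³ = 2.86×10^6 g/d = 2861 kg/d.
P_X = Y_obs·Q·(S₀ − S) = 0.1868 × 2861 = 534.4 kg VSS/d.
R_O = Q·(S₀ − S) − 1.42·P_X = 2861 − 1.42 × 534.4 = 2102 kg O₂/d.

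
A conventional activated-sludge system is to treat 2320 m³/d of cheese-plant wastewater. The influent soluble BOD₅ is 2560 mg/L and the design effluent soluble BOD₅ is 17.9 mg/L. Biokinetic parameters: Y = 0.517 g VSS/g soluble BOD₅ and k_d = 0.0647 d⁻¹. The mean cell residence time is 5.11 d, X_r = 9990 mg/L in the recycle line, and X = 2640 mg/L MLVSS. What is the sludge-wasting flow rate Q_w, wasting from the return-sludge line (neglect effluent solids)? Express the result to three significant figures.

Q_w ≈ 229 m³/d

From the SRT design equation V = Y Q (S₀−S) θ_c / [X (1 + k_d θ_c)] = 0.517 × 2320 × (2560 − 17.9) × 5.11 / [2640 × (1 + 0.0647 × 5.11)] = 1.56×10^7 / 3513 = 4435 m³.
θ_c = V·X/(Q_w·X_r) when wasting from the recycle, so Q_w = V·X/(θ_c·X_r) = 4435 × 2640 / (5.11 × 9990) = 229.4 m³/d.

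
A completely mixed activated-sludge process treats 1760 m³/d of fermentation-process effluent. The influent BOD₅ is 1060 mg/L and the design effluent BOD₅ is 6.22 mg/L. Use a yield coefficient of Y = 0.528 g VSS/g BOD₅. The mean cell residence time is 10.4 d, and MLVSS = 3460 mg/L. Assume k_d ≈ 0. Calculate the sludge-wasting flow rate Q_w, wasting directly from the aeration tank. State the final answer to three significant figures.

Q_w ≈ 283 m³/d

V·X = Y·Q·ΔS·θ_c gives V = 0.528 × 1760 × (1060 − 6.22) × 10.4 / 3460 = 2943 m³.
Wasting from the aeration tank: Q_w = V / θ_c = 2943 / 10.4 = 283.0 m³/d.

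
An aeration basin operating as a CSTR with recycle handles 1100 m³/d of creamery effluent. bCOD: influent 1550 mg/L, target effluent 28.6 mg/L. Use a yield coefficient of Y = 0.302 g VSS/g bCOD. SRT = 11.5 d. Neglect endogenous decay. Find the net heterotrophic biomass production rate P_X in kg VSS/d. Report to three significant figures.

Since k_d ≈ 0, Y_obs = Y = 0.302 g VSS/g bCOD.
Mass of bCOD removed per day: Q(S₀ − S) = 1100 × 1521 g/m³ = 1674 kg/d.
Net biomass production P_X = Y_obs × Q·(S₀ − S) = 0.3020 × 1674 = 505.4 kg VSS/d.

P_X ≈ 505 kg VSS/d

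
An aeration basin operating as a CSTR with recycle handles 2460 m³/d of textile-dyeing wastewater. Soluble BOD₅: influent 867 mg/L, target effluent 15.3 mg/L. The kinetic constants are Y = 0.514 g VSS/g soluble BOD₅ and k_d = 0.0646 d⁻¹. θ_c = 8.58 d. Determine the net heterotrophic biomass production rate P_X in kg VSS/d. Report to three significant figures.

P_X ≈ 693 kg VSS/d

Observed yield with endogenous decay: Y_obs = Y / (1 + k_d·θ_c) = 0.514 / (1 + 0.0646 × 8.58) = 0.514 / 1.554 = 0.3307 g VSS/g soluble BOD₅.
Q·(S₀ − S) = 2460 × (867 − 15.3) × 10⁻³ = 2095 kg/d removed.
P_X = Y_obs · Q(S₀ − S) = 0.3307 × 2095 = 692.9 kg VSS/d.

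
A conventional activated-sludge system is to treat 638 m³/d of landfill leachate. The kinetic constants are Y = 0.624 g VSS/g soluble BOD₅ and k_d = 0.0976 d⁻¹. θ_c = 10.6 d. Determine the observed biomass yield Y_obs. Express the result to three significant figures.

The observed yield is Y_obs = Y/(1 + k_d·θ_c) = 0.624 / (1 + 0.0976 × 10.6) = 0.624 / 2.035 = 0.3067 g VSS per g soluble BOD₅ removed.

Y_obs ≈ 0.307 g VSS/g soluble BOD₅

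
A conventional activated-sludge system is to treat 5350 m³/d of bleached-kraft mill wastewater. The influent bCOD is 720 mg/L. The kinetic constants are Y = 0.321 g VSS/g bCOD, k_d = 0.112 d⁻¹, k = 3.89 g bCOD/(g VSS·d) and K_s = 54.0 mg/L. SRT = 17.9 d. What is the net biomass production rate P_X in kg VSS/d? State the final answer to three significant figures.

For a completely mixed reactor with recycle the Lawrence–McCarty relation gives S = K_s·(1 + k_d·θ_c) / [θ_c·(Y·k − k_d) − 1] = 54.0 × (1 + 0.112 × 17.9) / [17.9 × (0.321 × 3.89 − 0.112) − 1] = 162.3 / 19.35 = 8.387 mg/L.
Observed yield with endogenous decay: Y_obs = Y / (1 + k_d·θ_c) = 0.321 / (1 + 0.112 × 17.9) = 0.321 / 3.005 = 0.1068 g VSS/g bCOD.
Substrate removed = Q·(S₀ − S) = 5350 m³/d × (720 − 8.39) g/m³ = 3.81×10^6 g/d = 3807 kg/d.
So the net sludge growth is P_X = 0.1068 × 3807 = 406.7 kg VSS/d.

P_X ≈ 407 kg VSS/d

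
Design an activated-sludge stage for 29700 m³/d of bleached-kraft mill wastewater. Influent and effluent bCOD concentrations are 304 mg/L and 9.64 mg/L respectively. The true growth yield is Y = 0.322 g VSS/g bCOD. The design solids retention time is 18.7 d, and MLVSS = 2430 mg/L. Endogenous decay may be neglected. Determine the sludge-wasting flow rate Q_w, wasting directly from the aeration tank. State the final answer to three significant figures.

With k_d = 0 the design equation reduces to V = Y Q (S₀−S) θ_c / X = 0.322 × 29700 × (304 − 9.64) × 18.7 / 2430 = 21663 m³.
Wasting from the aeration tank: Q_w = V / θ_c = 21663 / 18.7 = 1158 m³/d.

Q_w ≈ 1160 m³/d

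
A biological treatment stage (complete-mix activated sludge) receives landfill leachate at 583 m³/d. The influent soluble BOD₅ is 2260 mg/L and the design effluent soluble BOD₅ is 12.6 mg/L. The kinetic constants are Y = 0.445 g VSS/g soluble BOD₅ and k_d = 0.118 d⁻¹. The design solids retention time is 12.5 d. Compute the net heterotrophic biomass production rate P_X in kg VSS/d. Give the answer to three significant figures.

Correct the yield for decay: Y_obs = Y/(1 + k_d θ_c) = 0.445 / (1 + 0.118 × 12.5) = 0.445 / 2.475 = 0.1798.
Mass of soluble BOD₅ removed per day: Q(S₀ − S) = 583 × 2247 g/m³ = 1310 kg/d.
P_X = Y_obs · Q(S₀ − S) = 0.1798 × 1310 = 235.6 kg VSS/d.

P_X ≈ 236 kg VSS/d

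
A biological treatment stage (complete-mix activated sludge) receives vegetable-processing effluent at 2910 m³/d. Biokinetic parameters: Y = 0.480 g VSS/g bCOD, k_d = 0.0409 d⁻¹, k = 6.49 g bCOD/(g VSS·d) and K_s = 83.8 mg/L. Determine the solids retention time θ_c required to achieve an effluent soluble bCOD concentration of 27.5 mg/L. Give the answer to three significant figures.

θ_c ≈ 1.37 d

From 1/θ_c = Y·k·S/(K_s + S) − k_d: Y·k·S/(K_s+S) = 0.480 × 6.49 × 27.5 / (83.8 + 27.5) = 0.7697 d⁻¹.
θ_c = 1/(μ − k_d) = 1/(0.7697 − 0.0409) = 1/0.7288 = 1.372 d.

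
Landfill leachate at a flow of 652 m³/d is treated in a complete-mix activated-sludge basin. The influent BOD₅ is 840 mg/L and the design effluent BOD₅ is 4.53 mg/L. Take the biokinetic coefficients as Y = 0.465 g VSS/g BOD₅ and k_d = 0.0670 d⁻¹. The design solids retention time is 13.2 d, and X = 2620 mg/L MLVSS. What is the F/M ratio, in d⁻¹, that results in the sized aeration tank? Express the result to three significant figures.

Rearranging the biomass balance for a CMAS with decay, V = Y·Q·ΔS·θ_c / [X·(1+k_d θ_c)] = 0.465 × 652 × (840 − 4.53) × 13.2 / [2620 × (1 + 0.0670 × 13.2)] = 3.34×10^6 / 4937 = 677.2 m³.
F/M = applied load / biomass = Q·S₀/(V·X) = 652 × 840 / (677.2 × 2620) = 0.3087 d⁻¹.

F/M ≈ 0.309 d⁻¹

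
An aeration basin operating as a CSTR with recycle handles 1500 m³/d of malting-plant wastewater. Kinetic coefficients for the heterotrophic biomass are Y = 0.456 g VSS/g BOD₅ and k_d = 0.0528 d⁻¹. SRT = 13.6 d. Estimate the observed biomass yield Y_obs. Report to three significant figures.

Correct the yield for decay: Y_obs = Y/(1 + k_d θ_c) = 0.456 / (1 + 0.0528 × 13.6) = 0.456 / 1.718 = 0.2654.

Y_obs ≈ 0.265 g VSS/g BOD₅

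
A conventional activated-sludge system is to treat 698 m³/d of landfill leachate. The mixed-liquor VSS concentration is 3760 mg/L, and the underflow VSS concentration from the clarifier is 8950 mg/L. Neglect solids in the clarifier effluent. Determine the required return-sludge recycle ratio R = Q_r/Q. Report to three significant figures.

Mass balance around the secondary clarifier (neglecting effluent solids): R = X / (X_r − X) = 3760 / (8950 − 3760) = 0.7245.

R ≈ 0.724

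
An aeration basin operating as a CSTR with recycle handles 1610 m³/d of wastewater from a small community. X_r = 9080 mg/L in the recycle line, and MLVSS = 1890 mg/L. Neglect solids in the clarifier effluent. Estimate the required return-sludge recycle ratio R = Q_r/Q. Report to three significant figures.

Solids balance on the clarifier gives (1+R)X = R·X_r, so R = X/(X_r − X) = 1890 / (9080 − 1890) = 0.2629.

R ≈ 0.263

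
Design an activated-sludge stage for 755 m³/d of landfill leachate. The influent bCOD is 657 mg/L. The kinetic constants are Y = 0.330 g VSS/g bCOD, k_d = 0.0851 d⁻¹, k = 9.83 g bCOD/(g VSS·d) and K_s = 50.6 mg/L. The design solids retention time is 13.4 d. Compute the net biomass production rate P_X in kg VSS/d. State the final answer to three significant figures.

P_X ≈ 76.2 kg VSS/d

For a completely mixed reactor with recycle the Lawrence–McCarty relation gives S = K_s·(1 + k_d·θ_c) / [θ_c·(Y·k − k_d) − 1] = 50.6 × (1 + 0.0851 × 13.4) / [13.4 × (0.330 × 9.83 − 0.0851) − 1] = 108.3 / 41.33 = 2.621 mg/L.
Observed yield with endogenous decay: Y_obs = Y / (1 + k_d·θ_c) = 0.330 / (1 + 0.0851 × 13.4) = 0.330 / 2.140 = 0.1542 g VSS/g bCOD.
Q·(S₀ − S) = 755 × (657 − 2.62) × 10⁻³ = 494.1 kg/d removed.
Net biomass production P_X = Y_obs × Q·(S₀ − S) = 0.1542 × 494.1 = 76.17 kg VSS/d.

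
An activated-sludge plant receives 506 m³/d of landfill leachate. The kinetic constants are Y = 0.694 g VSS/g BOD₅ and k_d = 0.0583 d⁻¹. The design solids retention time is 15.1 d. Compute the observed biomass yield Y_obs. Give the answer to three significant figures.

Y_obs ≈ 0.369 g VSS/g BOD₅

The observed yield is Y_obs = Y/(1 + k_d·θ_c) = 0.694 / (1 + 0.0583 × 15.1) = 0.694 / 1.880 = 0.3691 g VSS per g BOD₅ removed.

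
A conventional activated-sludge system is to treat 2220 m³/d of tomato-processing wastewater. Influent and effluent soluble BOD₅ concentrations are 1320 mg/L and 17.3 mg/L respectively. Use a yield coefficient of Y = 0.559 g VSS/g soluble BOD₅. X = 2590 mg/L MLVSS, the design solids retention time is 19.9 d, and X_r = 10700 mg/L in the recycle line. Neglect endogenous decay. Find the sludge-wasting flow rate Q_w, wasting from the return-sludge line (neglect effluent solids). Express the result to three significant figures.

Biomass mass balance (decay neglected): V·X = Y·Q·(S₀ − S)·θ_c, so V = 0.559 × 2220 × (1320 − 17.3) × 19.9 / 2590 = 12421 m³.
θ_c = V·X/(Q_w·X_r) when wasting from the recycle, so Q_w = V·X/(θ_c·X_r) = 12421 × 2590 / (19.9 × 10700) = 151.1 m³/d.

Q_w ≈ 151 m³/d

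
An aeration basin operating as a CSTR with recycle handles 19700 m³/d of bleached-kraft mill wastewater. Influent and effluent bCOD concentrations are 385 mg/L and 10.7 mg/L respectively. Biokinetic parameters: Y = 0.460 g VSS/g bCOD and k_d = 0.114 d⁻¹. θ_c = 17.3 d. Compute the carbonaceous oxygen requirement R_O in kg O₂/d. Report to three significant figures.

R_O ≈ 5750 kg O₂/d

Y_obs = Y / (1 + k_d θ_c) = 0.460 / (1 + 0.114 × 17.3) = 0.460 / 2.972 = 0.1548.
Substrate removed = Q·(S₀ − S) = 19700 m³/d × (385 − 10.7) g/m³ = 7.37×10^6 g/d = 7374 kg/d.
Net sludge production P_X = 0.1548 × 7374 = 1141 kg VSS/d.
R_O = Q·(S₀ − S) − 1.42·P_X = 7374 − 1.42 × 1141 = 5753 kg O₂/d.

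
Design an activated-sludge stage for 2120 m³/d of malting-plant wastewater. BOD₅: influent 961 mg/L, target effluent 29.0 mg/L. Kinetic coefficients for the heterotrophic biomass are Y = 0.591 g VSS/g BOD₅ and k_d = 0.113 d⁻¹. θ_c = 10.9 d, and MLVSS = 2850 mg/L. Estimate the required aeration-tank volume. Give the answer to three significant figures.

V ≈ 2000 m³

Steady-state biomass mass balance: V·X·(1 + k_d·θ_c) = Y·Q·(S₀ − S)·θ_c, so V = 0.591 × 2120 × (961 − 29.0) × 10.9 / [2850 × (1 + 0.113 × 10.9)] = 1.27×10^7 / 6360 = 2001 m³.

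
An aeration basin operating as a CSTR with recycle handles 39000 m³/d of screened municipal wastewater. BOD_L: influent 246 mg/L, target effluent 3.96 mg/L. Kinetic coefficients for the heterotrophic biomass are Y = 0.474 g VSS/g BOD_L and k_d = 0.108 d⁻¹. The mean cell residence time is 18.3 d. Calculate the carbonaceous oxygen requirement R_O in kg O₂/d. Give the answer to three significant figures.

R_O ≈ 7300 kg O₂/d

The observed yield is Y_obs = Y/(1 + k_d·θ_c) = 0.474 / (1 + 0.108 × 18.3) = 0.474 / 2.976 = 0.1593 g VSS per g BOD_L removed.
Substrate removed = Q·(S₀ − S) = 39000 m³/d × (246 − 3.96) g/m³ = 9.44×10^6 g/d = 9440 kg/d.
Net sludge production P_X = 0.1593 × 9440 = 1503 kg VSS/d.
R_O = Q·(S₀ − S) − 1.42·P_X = 9440 − 1.42 × 1503 = 7305 kg O₂/d.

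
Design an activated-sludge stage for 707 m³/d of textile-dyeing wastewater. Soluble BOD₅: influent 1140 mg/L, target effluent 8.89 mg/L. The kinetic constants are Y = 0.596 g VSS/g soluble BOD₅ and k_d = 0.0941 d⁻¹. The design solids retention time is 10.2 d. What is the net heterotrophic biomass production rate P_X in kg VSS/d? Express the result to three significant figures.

The observed yield is Y_obs = Y/(1 + k_d·θ_c) = 0.596 / (1 + 0.0941 × 10.2) = 0.596 / 1.960 = 0.3041 g VSS per g soluble BOD₅ removed.
Substrate removed = Q·(S₀ − S) = 707 m³/d × (1140 − 8.89) g/m³ = 8×10^5 g/d = 799.7 kg/d.
Biomass produced: P_X = Y_obs·Q·ΔS = 0.3041 × 799.7 ≈ 243.2 kg VSS/d.

P_X ≈ 243 kg VSS/d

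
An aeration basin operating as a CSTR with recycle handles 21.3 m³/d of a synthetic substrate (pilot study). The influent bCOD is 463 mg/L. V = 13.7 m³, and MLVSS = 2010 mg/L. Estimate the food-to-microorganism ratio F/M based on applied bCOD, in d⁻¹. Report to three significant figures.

F/M = applied load / biomass = Q·S₀/(V·X) = 21.3 × 463 / (13.70 × 2010) = 0.3581 d⁻¹.

F/M ≈ 0.358 d⁻¹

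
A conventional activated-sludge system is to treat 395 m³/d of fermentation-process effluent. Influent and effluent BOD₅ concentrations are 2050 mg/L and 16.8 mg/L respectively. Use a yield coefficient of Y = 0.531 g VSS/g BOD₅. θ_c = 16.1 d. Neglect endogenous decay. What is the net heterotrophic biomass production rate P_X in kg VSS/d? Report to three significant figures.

With endogenous decay neglected, the observed yield equals the true yield: Y_obs = Y = 0.531 g VSS/g BOD₅.
Substrate removed = Q·(S₀ − S) = 395 m³/d × (2050 − 16.8) g/m³ = 8.03×10^5 g/d = 803.1 kg/d.
Biomass produced: P_X = Y_obs·Q·ΔS = 0.5310 × 803.1 ≈ 426.5 kg VSS/d.

P_X ≈ 426 kg VSS/d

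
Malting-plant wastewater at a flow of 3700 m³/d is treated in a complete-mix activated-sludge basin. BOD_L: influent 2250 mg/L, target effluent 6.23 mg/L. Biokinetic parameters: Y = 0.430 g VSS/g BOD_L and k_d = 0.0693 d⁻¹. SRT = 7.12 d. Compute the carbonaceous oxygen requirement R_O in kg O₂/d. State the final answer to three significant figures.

R_O ≈ 4910 kg O₂/d

Observed yield with endogenous decay: Y_obs = Y / (1 + k_d·θ_c) = 0.430 / (1 + 0.0693 × 7.12) = 0.430 / 1.493 = 0.2879 g VSS/g BOD_L.
Mass of BOD_L removed per day: Q(S₀ − S) = 3700 × 2244 g/m³ = 8302 kg/d.
Net sludge production P_X = 0.2879 × 8302 = 2390 kg VSS/d.
R_O = Q·(S₀ − S) − 1.42·P_X = 8302 − 1.42 × 2390 = 4908 kg O₂/d.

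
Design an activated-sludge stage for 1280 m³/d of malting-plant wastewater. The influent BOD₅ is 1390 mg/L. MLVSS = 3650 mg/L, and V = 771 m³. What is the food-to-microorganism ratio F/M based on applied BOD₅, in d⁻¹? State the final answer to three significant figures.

F/M ≈ 0.632 d⁻¹

Food-to-microorganism ratio F/M = Q S₀ / (V X) = 1280 × 1390 / (771.0 × 3650) = 0.6322 d⁻¹.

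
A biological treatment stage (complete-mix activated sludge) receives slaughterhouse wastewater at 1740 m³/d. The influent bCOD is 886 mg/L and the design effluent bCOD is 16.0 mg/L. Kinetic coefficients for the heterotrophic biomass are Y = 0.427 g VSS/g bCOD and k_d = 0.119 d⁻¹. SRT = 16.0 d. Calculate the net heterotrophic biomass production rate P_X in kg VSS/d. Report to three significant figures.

The observed yield is Y_obs = Y/(1 + k_d·θ_c) = 0.427 / (1 + 0.119 × 16.0) = 0.427 / 2.904 = 0.1470 g VSS per g bCOD removed.
Q·(S₀ − S) = 1740 × (886 − 16.0) × 10⁻³ = 1514 kg/d removed.
So the net sludge growth is P_X = 0.1470 × 1514 = 222.6 kg VSS/d.

P_X ≈ 223 kg VSS/d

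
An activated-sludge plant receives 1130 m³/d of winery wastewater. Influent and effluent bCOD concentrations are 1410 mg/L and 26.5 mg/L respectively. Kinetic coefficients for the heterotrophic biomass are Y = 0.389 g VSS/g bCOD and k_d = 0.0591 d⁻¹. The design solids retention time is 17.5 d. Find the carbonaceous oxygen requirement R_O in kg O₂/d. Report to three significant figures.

The observed yield is Y_obs = Y/(1 + k_d·θ_c) = 0.389 / (1 + 0.0591 × 17.5) = 0.389 / 2.034 = 0.1912 g VSS per g bCOD removed.
ΔS = 1410 − 26.5 = 1384 mg/L, so the substrate removal rate is 1130 × 1384/1000 = 1563 kg bCOD/d.
Net sludge production P_X = 0.1912 × 1563 = 299.0 kg VSS/d.
R_O = Q·(S₀ − S) − 1.42·P_X = 1563 − 1.42 × 299.0 = 1139 kg O₂/d.

R_O ≈ 1140 kg O₂/d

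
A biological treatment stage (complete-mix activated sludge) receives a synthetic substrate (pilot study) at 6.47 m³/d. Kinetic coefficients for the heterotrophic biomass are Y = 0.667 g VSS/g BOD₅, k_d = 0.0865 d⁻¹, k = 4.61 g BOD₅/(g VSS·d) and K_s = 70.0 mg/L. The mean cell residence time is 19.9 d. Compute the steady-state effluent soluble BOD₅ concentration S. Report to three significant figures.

From the Monod/SRT balance for a CMAS, S = K_s·(1+k_d θ_c)/[θ_c·(Y k − k_d) − 1] = 70.0 × (1 + 0.0865 × 19.9) / [19.9 × (0.667 × 4.61 − 0.0865) − 1] = 190.5 / 58.47 = 3.258 mg/L.

S ≈ 3.26 mg/L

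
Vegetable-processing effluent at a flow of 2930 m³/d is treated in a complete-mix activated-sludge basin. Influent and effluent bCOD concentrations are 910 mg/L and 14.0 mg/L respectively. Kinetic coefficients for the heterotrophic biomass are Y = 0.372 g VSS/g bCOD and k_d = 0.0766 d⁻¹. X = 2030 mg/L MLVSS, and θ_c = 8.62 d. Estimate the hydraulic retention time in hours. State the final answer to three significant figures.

τ ≈ 20.5 h

Steady-state biomass mass balance: V·X·(1 + k_d·θ_c) = Y·Q·(S₀ − S)·θ_c, so V = 0.372 × 2930 × (910 − 14.0) × 8.62 / [2030 × (1 + 0.0766 × 8.62)] = 8.42×10^6 / 3370 = 2498 m³.
HRT = V/Q = 2498 m³ / 2930 m³·d⁻¹ = 0.8525 d × 24 = 20.46 h.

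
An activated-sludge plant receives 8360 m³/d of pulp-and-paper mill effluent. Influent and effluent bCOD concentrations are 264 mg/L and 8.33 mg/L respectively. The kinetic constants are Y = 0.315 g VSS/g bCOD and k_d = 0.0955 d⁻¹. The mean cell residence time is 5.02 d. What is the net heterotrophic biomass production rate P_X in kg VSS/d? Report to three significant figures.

The observed yield is Y_obs = Y/(1 + k_d·θ_c) = 0.315 / (1 + 0.0955 × 5.02) = 0.315 / 1.479 = 0.2129 g VSS per g bCOD removed.
ΔS = 264 − 8.33 = 255.7 mg/L, so the substrate removal rate is 8360 × 255.7/1000 = 2137 kg bCOD/d.
P_X = Y_obs · Q(S₀ − S) = 0.2129 × 2137 = 455.1 kg VSS/d.

P_X ≈ 455 kg VSS/d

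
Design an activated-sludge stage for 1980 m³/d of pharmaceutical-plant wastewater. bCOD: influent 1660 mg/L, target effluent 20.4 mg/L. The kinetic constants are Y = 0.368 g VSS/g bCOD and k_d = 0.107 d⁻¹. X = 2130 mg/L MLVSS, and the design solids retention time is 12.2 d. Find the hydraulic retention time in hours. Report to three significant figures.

τ ≈ 36.0 h

Rearranging the biomass balance for a CMAS with decay, V = Y·Q·ΔS·θ_c / [X·(1+k_d θ_c)] = 0.368 × 1980 × (1660 − 20.4) × 12.2 / [2130 × (1 + 0.107 × 12.2)] = 1.46×10^7 / 4911 = 2968 m³.
Hydraulic retention time τ = V/Q = 2968 / 1980 = 1.499 d = 35.98 h.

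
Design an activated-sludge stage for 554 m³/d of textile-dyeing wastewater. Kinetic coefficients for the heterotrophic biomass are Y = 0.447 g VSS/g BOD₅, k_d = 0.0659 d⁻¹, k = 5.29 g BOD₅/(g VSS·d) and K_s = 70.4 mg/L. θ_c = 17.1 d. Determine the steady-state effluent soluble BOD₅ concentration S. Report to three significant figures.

S ≈ 3.91 mg/L

From the Monod/SRT balance for a CMAS, S = K_s·(1+k_d θ_c)/[θ_c·(Y k − k_d) − 1] = 70.4 × (1 + 0.0659 × 17.1) / [17.1 × (0.447 × 5.29 − 0.0659) − 1] = 149.7 / 38.31 = 3.909 mg/L.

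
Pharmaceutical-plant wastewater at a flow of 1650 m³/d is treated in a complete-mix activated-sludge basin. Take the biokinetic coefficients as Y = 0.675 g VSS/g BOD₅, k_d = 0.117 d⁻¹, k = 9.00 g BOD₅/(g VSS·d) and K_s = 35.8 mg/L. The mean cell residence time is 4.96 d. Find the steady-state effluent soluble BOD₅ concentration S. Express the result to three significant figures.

For a completely mixed reactor with recycle the Lawrence–McCarty relation gives S = K_s·(1 + k_d·θ_c) / [θ_c·(Y·k − k_d) − 1] = 35.8 × (1 + 0.117 × 4.96) / [4.96 × (0.675 × 9.00 − 0.117) − 1] = 56.58 / 28.55 = 1.982 mg/L.

S ≈ 1.98 mg/L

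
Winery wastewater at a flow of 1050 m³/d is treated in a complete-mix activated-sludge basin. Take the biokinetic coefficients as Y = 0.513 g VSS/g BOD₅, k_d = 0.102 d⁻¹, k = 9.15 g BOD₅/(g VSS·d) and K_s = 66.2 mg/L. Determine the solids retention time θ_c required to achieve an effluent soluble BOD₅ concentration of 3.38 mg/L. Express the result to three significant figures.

Specific growth rate at S = 3.38 mg/L: μ = YkS/(K_s+S) = 0.513·9.15·3.38/(66.2+3.38) = 0.2280 d⁻¹.
Then 1/θ_c = μ − k_d = 0.2280 − 0.102 = 0.1260 d⁻¹, giving θ_c = 7.935 d.

θ_c ≈ 7.94 d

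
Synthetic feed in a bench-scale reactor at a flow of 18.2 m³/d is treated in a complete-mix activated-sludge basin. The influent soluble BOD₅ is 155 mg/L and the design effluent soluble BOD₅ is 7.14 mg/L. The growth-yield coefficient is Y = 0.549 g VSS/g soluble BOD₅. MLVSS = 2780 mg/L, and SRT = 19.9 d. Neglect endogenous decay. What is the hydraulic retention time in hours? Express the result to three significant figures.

V·X = Y·Q·ΔS·θ_c gives V = 0.549 × 18.2 × (155 − 7.14) × 19.9 / 2780 = 10.58 m³.
τ = V/Q = 10.58/18.2 = 0.5811 d, or 13.95 h.

τ ≈ 13.9 h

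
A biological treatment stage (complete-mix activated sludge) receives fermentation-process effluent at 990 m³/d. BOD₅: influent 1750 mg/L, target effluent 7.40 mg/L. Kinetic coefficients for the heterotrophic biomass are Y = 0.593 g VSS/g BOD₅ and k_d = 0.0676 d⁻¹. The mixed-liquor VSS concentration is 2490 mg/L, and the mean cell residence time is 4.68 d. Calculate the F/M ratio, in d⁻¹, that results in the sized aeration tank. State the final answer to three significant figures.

F/M ≈ 0.476 d⁻¹

Steady-state biomass mass balance: V·X·(1 + k_d·θ_c) = Y·Q·(S₀ − S)·θ_c, so V = 0.593 × 990 × (1750 − 7.40) × 4.68 / [2490 × (1 + 0.0676 × 4.68)] = 4.79×10^6 / 3278 = 1461 m³.
Food-to-microorganism ratio F/M = Q S₀ / (V X) = 990 × 1750 / (1461 × 2490) = 0.4763 d⁻¹.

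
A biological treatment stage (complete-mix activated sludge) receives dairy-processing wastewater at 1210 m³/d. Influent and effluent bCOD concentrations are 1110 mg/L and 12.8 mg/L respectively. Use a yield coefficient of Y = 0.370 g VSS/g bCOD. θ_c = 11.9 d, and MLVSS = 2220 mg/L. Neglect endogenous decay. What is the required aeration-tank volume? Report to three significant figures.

V ≈ 2630 m³

Biomass mass balance (decay neglected): V·X = Y·Q·(S₀ − S)·θ_c, so V = 0.370 × 1210 × (1110 − 12.8) × 11.9 / 2220 = 2633 m³.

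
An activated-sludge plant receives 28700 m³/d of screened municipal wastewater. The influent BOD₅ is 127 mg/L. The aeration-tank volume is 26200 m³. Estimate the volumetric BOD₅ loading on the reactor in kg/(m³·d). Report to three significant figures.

Applied BOD₅ load per unit volume = Q·S₀/V = (28700 × 127/1000)/26200 = 0.1391 kg BOD₅·m⁻³·d⁻¹.

L_v ≈ 0.139 kg BOD₅/(m³·d)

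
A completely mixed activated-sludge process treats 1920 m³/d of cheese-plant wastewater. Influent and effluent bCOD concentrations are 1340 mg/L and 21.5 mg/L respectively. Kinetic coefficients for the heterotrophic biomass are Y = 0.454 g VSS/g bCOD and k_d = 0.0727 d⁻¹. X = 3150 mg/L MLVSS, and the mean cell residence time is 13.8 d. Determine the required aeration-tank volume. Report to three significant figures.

V ≈ 2510 m³

Rearranging the biomass balance for a CMAS with decay, V = Y·Q·ΔS·θ_c / [X·(1+k_d θ_c)] = 0.454 × 1920 × (1340 − 21.5) × 13.8 / [3150 × (1 + 0.0727 × 13.8)] = 1.59×10^7 / 6310 = 2513 m³.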